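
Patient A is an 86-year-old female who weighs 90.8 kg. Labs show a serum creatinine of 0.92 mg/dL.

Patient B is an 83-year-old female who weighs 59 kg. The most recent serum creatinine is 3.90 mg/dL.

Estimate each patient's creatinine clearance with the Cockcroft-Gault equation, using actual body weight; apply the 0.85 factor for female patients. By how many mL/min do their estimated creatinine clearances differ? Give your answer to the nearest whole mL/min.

Patient A: CrCl = (140 − 86) × 90.8 / (72 × 0.92) × 0.85 = 4903.2 / 66.24 × 0.85 ≈ 62.9 mL/min
Patient B: CrCl = (140 − 83) × 59 / (72 × 3.9) × 0.85 = 3363.0 / 280.80 × 0.85 ≈ 10.2 mL/min
|62.9 − 10.2| = 52.7 mL/min

53 mL/min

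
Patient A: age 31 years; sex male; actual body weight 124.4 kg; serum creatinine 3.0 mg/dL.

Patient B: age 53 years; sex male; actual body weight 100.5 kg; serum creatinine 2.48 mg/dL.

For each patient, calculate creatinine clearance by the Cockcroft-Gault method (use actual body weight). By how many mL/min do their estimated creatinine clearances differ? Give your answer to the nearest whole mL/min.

Patient A: CrCl = (140 − 31) × 124.4 / (72 × 3) = 13559.6 / 216.00 ≈ 62.8 mL/min
Patient B: CrCl = (140 − 53) × 100.5 / (72 × 2.48) = 8743.5 / 178.56 ≈ 49.0 mL/min
|62.8 − 49.0| = 13.8 mL/min

14 mL/min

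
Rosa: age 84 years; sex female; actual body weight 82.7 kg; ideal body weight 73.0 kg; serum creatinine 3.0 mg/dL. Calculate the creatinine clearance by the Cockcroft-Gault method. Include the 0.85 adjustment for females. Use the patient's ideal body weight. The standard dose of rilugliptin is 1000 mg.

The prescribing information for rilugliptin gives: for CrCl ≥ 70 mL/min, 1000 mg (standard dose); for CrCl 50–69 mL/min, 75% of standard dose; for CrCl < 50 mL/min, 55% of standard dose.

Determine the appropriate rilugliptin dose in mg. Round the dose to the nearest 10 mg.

CrCl = (140 − 84) × 73 / (72 × 3) × 0.85 = 4088.0 / 216.00 × 0.85 ≈ 16.1 mL/min
CrCl ≈ 16 mL/min → bracket < 50 mL/min.
55% of 1000 mg = 550 mg

550 mg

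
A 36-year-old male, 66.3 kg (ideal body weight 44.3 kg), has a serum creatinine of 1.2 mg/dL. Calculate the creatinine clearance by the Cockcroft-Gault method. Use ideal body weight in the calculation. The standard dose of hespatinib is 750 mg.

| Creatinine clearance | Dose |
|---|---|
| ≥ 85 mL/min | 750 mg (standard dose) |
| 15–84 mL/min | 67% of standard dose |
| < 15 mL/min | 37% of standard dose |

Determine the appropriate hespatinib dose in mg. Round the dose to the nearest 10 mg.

500 mg

CrCl = (140 − 36) × 44.3 / (72 × 1.2) = 4607.2 / 86.40 ≈ 53.3 mL/min
CrCl ≈ 53 mL/min → bracket 15–84 mL/min.
67% of 750 mg = 502.5 mg → 500 mg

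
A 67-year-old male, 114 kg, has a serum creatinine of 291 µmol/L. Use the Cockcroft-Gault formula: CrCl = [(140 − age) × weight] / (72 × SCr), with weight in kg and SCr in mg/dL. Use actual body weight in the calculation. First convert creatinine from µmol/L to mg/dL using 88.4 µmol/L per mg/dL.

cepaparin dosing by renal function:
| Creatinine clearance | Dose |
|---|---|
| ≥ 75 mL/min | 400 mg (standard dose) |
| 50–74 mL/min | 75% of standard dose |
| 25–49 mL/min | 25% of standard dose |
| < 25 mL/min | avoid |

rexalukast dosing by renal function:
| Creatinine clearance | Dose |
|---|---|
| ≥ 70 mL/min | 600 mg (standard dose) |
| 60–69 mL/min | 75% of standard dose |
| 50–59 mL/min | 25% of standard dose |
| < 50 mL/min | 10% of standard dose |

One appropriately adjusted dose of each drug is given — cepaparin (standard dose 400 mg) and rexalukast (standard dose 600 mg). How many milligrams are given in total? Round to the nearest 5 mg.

SCr = 291 / 88.4 = 3.292 mg/dL
CrCl = (140 − 67) × 114 / (72 × 3.292) = 8322.0 / 237.02 ≈ 35.1 mL/min
CrCl ≈ 35 mL/min.
cepaparin: 25–49 mL/min → 25% of 400 mg = 100 mg.
rexalukast: < 50 mL/min → 10% of 600 mg = 60 mg.
Total = 100 + 60 = 160 mg.

160 mg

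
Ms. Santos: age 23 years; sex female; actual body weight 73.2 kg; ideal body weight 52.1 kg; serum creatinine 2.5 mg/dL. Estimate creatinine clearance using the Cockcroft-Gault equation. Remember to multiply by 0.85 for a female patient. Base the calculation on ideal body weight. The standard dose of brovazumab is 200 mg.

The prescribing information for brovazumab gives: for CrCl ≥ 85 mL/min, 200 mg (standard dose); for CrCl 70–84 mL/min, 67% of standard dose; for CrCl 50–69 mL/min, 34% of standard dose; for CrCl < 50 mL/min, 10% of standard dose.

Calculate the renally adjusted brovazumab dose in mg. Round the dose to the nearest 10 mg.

CrCl = (140 − 23) × 52.1 / (72 × 2.5) × 0.85 = 6095.7 / 180.00 × 0.85 ≈ 28.8 mL/min
CrCl ≈ 29 mL/min → bracket < 50 mL/min.
10% of 200 mg = 20 mg

20 mg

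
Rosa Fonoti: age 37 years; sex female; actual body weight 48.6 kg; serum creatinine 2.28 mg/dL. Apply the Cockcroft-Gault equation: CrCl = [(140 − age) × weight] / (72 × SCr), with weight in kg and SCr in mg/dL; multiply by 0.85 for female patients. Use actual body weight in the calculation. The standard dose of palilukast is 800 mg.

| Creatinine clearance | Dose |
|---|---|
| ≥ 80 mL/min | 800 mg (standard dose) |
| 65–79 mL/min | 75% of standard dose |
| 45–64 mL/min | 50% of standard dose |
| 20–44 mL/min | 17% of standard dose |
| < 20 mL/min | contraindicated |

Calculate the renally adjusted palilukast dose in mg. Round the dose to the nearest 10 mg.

CrCl = (140 − 37) × 48.6 / (72 × 2.28) × 0.85 = 5005.8 / 164.16 × 0.85 ≈ 25.9 mL/min
CrCl ≈ 26 mL/min → bracket 20–44 mL/min.
17% of 800 mg = 136 mg → 140 mg

140 mg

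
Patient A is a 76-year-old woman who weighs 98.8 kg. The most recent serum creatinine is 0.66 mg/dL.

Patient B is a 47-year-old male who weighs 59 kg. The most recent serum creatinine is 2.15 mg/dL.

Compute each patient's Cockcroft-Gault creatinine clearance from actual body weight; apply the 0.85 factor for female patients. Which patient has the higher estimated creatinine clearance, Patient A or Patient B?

Patient A

Patient A: CrCl = (140 − 76) × 98.8 / (72 × 0.66) × 0.85 = 6323.2 / 47.52 × 0.85 ≈ 113.1 mL/min
Patient B: CrCl = (140 − 47) × 59 / (72 × 2.15) = 5487.0 / 154.80 ≈ 35.4 mL/min
113.1 vs 35.4 mL/min → Patient A is higher.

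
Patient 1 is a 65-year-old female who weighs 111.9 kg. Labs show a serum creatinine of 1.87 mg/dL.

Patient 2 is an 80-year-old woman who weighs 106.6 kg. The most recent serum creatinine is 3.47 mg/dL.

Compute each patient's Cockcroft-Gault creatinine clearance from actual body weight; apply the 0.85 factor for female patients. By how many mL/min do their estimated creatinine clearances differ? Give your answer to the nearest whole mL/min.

31 mL/min

Patient 1: CrCl = (140 − 65) × 111.9 / (72 × 1.87) × 0.85 = 8392.5 / 134.64 × 0.85 ≈ 53.0 mL/min
Patient 2: CrCl = (140 − 80) × 106.6 / (72 × 3.47) × 0.85 = 6396.0 / 249.84 × 0.85 ≈ 21.8 mL/min
|53.0 − 21.8| = 31.2 mL/min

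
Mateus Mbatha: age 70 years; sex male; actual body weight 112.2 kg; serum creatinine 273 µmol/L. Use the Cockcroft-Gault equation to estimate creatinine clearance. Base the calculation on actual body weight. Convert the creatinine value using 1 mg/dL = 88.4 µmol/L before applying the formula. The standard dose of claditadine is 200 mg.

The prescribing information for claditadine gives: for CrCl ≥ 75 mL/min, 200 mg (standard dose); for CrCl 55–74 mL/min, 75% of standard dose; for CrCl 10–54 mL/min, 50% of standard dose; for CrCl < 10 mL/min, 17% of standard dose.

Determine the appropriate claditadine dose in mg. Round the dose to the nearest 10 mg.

SCr = 273 / 88.4 = 3.088 mg/dL
CrCl = (140 − 70) × 112.2 / (72 × 3.088) = 7854.0 / 222.34 ≈ 35.3 mL/min
CrCl ≈ 35 mL/min → bracket 10–54 mL/min.
50% of 200 mg = 100 mg

100 mg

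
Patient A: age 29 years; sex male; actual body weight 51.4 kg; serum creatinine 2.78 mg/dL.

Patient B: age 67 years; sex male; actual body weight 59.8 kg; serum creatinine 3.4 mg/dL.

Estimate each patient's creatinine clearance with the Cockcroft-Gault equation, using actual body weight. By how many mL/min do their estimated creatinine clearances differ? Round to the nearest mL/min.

11 mL/min

Patient A: CrCl = (140 − 29) × 51.4 / (72 × 2.78) = 5705.4 / 200.16 ≈ 28.5 mL/min
Patient B: CrCl = (140 − 67) × 59.8 / (72 × 3.4) = 4365.4 / 244.80 ≈ 17.8 mL/min
|28.5 − 17.8| = 10.7 mL/min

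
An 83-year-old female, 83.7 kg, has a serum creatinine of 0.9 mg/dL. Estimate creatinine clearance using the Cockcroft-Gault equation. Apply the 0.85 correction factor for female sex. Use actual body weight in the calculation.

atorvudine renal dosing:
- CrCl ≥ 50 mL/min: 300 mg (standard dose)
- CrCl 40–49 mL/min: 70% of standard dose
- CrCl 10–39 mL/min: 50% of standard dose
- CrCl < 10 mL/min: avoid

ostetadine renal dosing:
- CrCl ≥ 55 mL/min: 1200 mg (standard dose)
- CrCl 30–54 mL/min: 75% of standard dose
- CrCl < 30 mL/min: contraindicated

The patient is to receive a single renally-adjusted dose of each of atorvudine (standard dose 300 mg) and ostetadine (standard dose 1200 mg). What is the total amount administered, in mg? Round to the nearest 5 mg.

1500 mg

CrCl = (140 − 83) × 83.7 / (72 × 0.9) × 0.85 = 4770.9 / 64.80 × 0.85 ≈ 62.6 mL/min
CrCl ≈ 63 mL/min.
atorvudine: ≥ 50 mL/min → 100% of 300 mg = 300 mg.
ostetadine: ≥ 55 mL/min → 100% of 1200 mg = 1200 mg.
Total = 300 + 1200 = 1500 mg.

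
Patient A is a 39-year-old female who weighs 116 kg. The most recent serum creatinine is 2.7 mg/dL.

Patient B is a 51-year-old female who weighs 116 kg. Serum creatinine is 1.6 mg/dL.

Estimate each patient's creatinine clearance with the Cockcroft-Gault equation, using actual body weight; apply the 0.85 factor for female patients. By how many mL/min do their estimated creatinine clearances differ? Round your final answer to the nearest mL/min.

25 mL/min

Patient A: CrCl = (140 − 39) × 116 / (72 × 2.7) × 0.85 = 11716.0 / 194.40 × 0.85 ≈ 51.2 mL/min
Patient B: CrCl = (140 − 51) × 116 / (72 × 1.6) × 0.85 = 10324.0 / 115.20 × 0.85 ≈ 76.2 mL/min
|51.2 − 76.2| = 25.0 mL/min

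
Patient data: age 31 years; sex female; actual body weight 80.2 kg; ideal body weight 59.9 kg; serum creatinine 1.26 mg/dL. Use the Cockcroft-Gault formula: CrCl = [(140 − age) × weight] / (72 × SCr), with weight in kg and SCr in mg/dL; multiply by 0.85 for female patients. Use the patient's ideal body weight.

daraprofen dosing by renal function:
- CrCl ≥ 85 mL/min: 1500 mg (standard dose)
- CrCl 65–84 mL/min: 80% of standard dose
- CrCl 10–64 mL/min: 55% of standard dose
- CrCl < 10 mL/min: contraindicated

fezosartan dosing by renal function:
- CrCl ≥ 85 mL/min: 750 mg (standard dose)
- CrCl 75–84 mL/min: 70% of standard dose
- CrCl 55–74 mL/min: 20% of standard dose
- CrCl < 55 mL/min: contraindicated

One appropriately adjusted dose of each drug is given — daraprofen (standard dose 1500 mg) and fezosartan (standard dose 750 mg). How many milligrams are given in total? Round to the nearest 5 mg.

975 mg

CrCl = (140 − 31) × 59.9 / (72 × 1.26) × 0.85 = 6529.1 / 90.72 × 0.85 ≈ 61.2 mL/min
CrCl ≈ 61 mL/min.
daraprofen: 10–64 mL/min → 55% of 1500 mg = 825 mg.
fezosartan: 55–74 mL/min → 20% of 750 mg = 150 mg.
Total = 825 + 150 = 975 mg.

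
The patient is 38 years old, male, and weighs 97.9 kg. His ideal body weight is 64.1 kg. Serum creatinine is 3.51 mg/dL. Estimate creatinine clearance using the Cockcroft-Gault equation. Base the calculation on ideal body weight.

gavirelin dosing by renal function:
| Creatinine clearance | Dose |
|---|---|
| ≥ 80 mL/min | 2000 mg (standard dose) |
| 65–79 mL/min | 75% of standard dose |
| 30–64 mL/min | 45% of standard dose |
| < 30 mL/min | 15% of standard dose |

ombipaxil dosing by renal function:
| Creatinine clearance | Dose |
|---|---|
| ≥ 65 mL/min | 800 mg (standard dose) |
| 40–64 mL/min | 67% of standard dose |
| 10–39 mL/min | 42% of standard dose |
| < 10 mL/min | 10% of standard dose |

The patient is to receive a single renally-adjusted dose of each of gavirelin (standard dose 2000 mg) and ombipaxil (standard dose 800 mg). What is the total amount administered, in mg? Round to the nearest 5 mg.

CrCl = (140 − 38) × 64.1 / (72 × 3.51) = 6538.2 / 252.72 ≈ 25.9 mL/min
CrCl ≈ 26 mL/min.
gavirelin: < 30 mL/min → 15% of 2000 mg = 300 mg.
ombipaxil: 10–39 mL/min → 42% of 800 mg = 336 mg.
Total = 300 + 336 = 636 mg.

635 mg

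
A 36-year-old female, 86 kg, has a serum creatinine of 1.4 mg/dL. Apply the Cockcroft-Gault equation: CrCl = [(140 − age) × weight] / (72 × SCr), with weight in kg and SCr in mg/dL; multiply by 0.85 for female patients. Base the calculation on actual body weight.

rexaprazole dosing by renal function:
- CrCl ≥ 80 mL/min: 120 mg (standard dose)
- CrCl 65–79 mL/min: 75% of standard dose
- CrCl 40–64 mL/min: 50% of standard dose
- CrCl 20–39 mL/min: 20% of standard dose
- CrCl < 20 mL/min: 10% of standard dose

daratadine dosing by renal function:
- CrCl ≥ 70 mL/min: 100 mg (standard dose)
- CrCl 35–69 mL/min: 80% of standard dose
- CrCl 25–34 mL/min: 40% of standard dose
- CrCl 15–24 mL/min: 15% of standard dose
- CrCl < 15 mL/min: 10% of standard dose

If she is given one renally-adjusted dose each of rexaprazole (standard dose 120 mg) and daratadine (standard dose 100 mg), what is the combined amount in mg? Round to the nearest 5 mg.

CrCl = (140 − 36) × 86 / (72 × 1.4) × 0.85 = 8944.0 / 100.80 × 0.85 ≈ 75.4 mL/min
CrCl ≈ 75 mL/min.
rexaprazole: 65–79 mL/min → 75% of 120 mg = 90 mg.
daratadine: ≥ 70 mL/min → 100% of 100 mg = 100 mg.
Total = 90 + 100 = 190 mg.

190 mg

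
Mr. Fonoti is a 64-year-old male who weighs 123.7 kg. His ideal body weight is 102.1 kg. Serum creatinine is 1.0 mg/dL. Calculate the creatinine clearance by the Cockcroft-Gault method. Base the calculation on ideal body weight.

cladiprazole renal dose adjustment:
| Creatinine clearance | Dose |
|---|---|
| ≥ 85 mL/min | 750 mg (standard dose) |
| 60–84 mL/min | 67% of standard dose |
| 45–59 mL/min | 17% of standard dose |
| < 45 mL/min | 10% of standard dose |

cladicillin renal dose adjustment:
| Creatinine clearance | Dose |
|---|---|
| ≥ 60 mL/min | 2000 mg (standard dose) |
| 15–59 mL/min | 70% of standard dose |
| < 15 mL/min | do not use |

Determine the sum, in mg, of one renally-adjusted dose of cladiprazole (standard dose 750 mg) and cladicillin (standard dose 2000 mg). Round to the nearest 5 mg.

2750 mg

CrCl = (140 − 64) × 102.1 / (72 × 1) = 7759.6 / 72.00 ≈ 107.8 mL/min
CrCl ≈ 108 mL/min.
cladiprazole: ≥ 85 mL/min → 100% of 750 mg = 750 mg.
cladicillin: ≥ 60 mL/min → 100% of 2000 mg = 2000 mg.
Total = 750 + 2000 = 2750 mg.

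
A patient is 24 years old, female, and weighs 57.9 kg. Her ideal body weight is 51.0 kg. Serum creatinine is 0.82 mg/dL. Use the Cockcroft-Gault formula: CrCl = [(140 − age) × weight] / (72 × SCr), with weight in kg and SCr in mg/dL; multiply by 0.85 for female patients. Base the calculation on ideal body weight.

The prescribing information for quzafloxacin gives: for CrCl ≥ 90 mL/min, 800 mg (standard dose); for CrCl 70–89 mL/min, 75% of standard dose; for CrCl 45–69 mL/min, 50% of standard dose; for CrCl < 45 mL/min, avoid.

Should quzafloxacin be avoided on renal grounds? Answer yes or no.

no

CrCl = (140 − 24) × 51 / (72 × 0.82) × 0.85 = 5916.0 / 59.04 × 0.85 ≈ 85.2 mL/min
CrCl ≈ 85 mL/min, which is ≥ 45 mL/min.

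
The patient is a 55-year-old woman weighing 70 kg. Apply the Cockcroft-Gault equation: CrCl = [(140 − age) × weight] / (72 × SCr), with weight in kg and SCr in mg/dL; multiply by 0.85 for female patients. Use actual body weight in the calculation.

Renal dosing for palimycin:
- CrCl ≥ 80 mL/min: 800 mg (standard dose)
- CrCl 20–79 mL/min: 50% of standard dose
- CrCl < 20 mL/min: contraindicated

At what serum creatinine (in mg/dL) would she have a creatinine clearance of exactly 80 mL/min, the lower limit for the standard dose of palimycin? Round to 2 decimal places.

Standard dose requires CrCl ≥ 80 mL/min.
Set (140 − 55) × 70 × 0.85 / (72 × SCr) = 80
SCr = (140 − 55) × 70 × 0.85 / (72 × 80) = 0.878 mg/dL

0.88 mg/dL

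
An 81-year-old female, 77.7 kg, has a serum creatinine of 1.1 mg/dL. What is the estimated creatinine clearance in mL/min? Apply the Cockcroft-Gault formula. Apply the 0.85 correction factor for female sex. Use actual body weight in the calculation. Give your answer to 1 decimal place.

CrCl = (140 − 81) × 77.7 / (72 × 1.1) × 0.85 = 4584.3 / 79.20 × 0.85 ≈ 49.2 mL/min

49.2 mL/min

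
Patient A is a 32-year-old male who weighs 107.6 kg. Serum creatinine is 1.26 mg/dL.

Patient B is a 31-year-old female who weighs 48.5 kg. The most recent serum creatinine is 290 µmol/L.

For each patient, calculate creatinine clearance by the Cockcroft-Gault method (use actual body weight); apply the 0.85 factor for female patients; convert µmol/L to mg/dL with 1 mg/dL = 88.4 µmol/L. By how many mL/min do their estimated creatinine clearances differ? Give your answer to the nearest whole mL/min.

109 mL/min

Patient A: CrCl = (140 − 32) × 107.6 / (72 × 1.26) = 11620.8 / 90.72 ≈ 128.1 mL/min
Patient B: SCr = 290 / 88.4 = 3.281 mg/dL
Patient B: CrCl = (140 − 31) × 48.5 / (72 × 3.281) × 0.85 = 5286.5 / 236.23 × 0.85 ≈ 19.0 mL/min
|128.1 − 19.0| = 109.1 mL/min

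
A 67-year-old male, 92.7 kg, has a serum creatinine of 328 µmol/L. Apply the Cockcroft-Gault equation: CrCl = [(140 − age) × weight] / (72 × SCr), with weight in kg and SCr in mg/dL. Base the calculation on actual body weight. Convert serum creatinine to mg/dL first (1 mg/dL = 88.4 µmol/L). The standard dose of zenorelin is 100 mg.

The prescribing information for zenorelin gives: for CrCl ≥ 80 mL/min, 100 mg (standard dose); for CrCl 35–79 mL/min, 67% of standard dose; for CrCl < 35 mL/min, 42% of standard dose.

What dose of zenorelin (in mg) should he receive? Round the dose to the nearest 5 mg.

SCr = 328 / 88.4 = 3.71 mg/dL
CrCl = (140 − 67) × 92.7 / (72 × 3.71) = 6767.1 / 267.12 ≈ 25.3 mL/min
CrCl ≈ 25 mL/min → bracket < 35 mL/min.
42% of 100 mg = 42 mg → 40 mg

40 mg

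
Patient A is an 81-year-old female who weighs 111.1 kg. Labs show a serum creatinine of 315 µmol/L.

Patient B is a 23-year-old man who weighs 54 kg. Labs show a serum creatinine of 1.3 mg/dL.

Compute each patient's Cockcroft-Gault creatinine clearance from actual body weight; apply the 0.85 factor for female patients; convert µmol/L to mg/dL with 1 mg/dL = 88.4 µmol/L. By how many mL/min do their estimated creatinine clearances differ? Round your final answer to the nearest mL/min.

46 mL/min

Patient A: SCr = 315 / 88.4 = 3.563 mg/dL
Patient A: CrCl = (140 − 81) × 111.1 / (72 × 3.563) × 0.85 = 6554.9 / 256.54 × 0.85 ≈ 21.7 mL/min
Patient B: CrCl = (140 − 23) × 54 / (72 × 1.3) = 6318.0 / 93.60 ≈ 67.5 mL/min
|21.7 − 67.5| = 45.8 mL/min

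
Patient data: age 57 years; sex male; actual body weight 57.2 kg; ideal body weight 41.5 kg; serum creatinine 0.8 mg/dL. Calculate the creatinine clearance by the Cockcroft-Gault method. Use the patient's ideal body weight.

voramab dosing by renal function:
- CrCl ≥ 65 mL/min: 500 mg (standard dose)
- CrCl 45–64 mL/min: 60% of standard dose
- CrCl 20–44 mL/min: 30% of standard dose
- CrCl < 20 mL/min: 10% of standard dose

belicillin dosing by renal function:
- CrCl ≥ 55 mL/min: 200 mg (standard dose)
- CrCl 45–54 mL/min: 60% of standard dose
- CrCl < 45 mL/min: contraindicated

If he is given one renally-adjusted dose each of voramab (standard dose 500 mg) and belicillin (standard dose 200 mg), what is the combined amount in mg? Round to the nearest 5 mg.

500 mg

CrCl = (140 − 57) × 41.5 / (72 × 0.8) = 3444.5 / 57.60 ≈ 59.8 mL/min
CrCl ≈ 60 mL/min.
voramab: 45–64 mL/min → 60% of 500 mg = 300 mg.
belicillin: ≥ 55 mL/min → 100% of 200 mg = 200 mg.
Total = 300 + 200 = 500 mg.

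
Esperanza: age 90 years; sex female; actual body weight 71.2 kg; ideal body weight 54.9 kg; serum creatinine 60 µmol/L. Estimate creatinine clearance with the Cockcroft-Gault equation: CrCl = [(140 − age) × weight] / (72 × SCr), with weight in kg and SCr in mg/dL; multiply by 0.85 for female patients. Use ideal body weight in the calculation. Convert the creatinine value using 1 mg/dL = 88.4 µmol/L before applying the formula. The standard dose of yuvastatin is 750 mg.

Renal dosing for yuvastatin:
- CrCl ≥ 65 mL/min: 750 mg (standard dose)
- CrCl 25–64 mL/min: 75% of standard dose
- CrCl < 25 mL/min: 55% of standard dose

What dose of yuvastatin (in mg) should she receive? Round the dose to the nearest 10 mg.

560 mg

SCr = 60 / 88.4 = 0.679 mg/dL
CrCl = (140 − 90) × 54.9 / (72 × 0.679) × 0.85 = 2745.0 / 48.89 × 0.85 ≈ 47.7 mL/min
CrCl ≈ 48 mL/min → bracket 25–64 mL/min.
75% of 750 mg = 562.5 mg → 560 mg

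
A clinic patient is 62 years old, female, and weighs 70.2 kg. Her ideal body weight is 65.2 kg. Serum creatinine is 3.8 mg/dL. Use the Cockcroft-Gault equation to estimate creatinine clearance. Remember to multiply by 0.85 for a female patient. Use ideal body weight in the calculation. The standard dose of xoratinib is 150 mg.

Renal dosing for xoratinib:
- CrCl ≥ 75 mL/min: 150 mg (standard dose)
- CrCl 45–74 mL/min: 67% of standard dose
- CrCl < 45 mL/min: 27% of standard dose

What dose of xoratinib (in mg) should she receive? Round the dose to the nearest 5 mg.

40 mg

CrCl = (140 − 62) × 65.2 / (72 × 3.8) × 0.85 = 5085.6 / 273.60 × 0.85 ≈ 15.8 mL/min
CrCl ≈ 16 mL/min → bracket < 45 mL/min.
27% of 150 mg = 40.5 mg → 40 mg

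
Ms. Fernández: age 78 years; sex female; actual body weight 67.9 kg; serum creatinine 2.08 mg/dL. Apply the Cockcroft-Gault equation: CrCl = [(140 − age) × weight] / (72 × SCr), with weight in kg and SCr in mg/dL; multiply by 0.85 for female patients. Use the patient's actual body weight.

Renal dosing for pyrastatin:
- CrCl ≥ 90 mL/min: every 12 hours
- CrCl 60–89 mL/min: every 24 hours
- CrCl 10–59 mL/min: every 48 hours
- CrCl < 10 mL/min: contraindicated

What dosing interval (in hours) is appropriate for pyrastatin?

CrCl = (140 − 78) × 67.9 / (72 × 2.08) × 0.85 = 4209.8 / 149.76 × 0.85 ≈ 23.9 mL/min
CrCl ≈ 24 mL/min → bracket 10–59 mL/min → every 48 hours.

every 48 hours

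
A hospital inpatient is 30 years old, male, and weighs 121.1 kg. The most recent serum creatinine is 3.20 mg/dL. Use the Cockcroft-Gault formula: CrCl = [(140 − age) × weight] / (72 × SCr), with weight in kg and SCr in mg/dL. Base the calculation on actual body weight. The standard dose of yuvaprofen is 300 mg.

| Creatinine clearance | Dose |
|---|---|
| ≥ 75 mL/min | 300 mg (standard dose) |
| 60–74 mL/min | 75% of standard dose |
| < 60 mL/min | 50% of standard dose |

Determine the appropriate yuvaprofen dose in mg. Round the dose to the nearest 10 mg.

150 mg

CrCl = (140 − 30) × 121.1 / (72 × 3.2) = 13321.0 / 230.40 ≈ 57.8 mL/min
CrCl ≈ 58 mL/min → bracket < 60 mL/min.
50% of 300 mg = 150 mg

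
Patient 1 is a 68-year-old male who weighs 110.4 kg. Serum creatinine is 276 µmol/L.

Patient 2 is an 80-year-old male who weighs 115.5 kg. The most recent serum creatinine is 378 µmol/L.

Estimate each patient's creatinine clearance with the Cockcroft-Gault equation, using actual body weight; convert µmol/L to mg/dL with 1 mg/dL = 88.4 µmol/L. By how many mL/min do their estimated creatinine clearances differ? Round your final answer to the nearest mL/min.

Patient 1: SCr = 276 / 88.4 = 3.122 mg/dL
Patient 1: CrCl = (140 − 68) × 110.4 / (72 × 3.122) = 7948.8 / 224.78 ≈ 35.4 mL/min
Patient 2: SCr = 378 / 88.4 = 4.276 mg/dL
Patient 2: CrCl = (140 − 80) × 115.5 / (72 × 4.276) = 6930.0 / 307.87 ≈ 22.5 mL/min
|35.4 − 22.5| = 12.9 mL/min

13 mL/min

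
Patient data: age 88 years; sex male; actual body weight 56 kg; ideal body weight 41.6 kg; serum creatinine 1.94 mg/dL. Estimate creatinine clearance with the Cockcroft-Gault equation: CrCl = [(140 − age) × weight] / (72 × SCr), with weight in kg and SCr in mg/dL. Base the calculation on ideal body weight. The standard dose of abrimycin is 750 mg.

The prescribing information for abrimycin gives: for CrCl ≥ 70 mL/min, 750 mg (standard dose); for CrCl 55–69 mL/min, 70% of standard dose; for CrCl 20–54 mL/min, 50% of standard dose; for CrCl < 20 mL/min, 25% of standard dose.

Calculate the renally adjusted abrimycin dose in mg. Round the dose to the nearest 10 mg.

190 mg

CrCl = (140 − 88) × 41.6 / (72 × 1.94) = 2163.2 / 139.68 ≈ 15.5 mL/min
CrCl ≈ 15 mL/min → bracket < 20 mL/min.
25% of 750 mg = 187.5 mg → 190 mg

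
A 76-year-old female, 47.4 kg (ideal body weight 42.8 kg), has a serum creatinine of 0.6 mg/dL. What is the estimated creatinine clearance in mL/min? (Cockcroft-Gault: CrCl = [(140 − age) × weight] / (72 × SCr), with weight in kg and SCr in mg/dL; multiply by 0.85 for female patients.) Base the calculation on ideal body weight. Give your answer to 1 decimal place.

CrCl = (140 − 76) × 42.8 / (72 × 0.6) × 0.85 = 2739.2 / 43.20 × 0.85 ≈ 53.9 mL/min

53.9 mL/min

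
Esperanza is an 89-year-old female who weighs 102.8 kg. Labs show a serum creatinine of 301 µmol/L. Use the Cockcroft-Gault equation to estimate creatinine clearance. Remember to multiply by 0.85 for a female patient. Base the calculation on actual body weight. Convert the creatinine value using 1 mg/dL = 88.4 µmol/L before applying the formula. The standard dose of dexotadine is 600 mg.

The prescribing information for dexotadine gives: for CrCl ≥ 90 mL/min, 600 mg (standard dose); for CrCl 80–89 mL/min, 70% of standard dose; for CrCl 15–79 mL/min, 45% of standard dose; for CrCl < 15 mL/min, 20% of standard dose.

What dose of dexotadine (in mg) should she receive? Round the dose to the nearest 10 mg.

SCr = 301 / 88.4 = 3.405 mg/dL
CrCl = (140 − 89) × 102.8 / (72 × 3.405) × 0.85 = 5242.8 / 245.16 × 0.85 ≈ 18.2 mL/min
CrCl ≈ 18 mL/min → bracket 15–79 mL/min.
45% of 600 mg = 270 mg

270 mg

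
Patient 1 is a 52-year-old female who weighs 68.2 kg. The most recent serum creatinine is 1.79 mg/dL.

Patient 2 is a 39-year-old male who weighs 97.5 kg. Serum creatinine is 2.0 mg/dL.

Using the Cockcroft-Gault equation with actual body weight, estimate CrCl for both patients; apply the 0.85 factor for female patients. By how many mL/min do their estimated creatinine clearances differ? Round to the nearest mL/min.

29 mL/min

Patient 1: CrCl = (140 − 52) × 68.2 / (72 × 1.79) × 0.85 = 6001.6 / 128.88 × 0.85 ≈ 39.6 mL/min
Patient 2: CrCl = (140 − 39) × 97.5 / (72 × 2) = 9847.5 / 144.00 ≈ 68.4 mL/min
|39.6 − 68.4| = 28.8 mL/min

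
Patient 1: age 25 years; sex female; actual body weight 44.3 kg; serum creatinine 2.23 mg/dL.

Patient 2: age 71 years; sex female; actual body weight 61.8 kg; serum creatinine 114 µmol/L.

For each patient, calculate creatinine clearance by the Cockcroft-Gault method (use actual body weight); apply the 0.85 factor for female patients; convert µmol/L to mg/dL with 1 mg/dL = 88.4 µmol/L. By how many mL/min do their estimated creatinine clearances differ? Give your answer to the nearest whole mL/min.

Patient 1: CrCl = (140 − 25) × 44.3 / (72 × 2.23) × 0.85 = 5094.5 / 160.56 × 0.85 ≈ 27.0 mL/min
Patient 2: SCr = 114 / 88.4 = 1.29 mg/dL
Patient 2: CrCl = (140 − 71) × 61.8 / (72 × 1.29) × 0.85 = 4264.2 / 92.88 × 0.85 ≈ 39.0 mL/min
|27.0 − 39.0| = 12.0 mL/min

12 mL/min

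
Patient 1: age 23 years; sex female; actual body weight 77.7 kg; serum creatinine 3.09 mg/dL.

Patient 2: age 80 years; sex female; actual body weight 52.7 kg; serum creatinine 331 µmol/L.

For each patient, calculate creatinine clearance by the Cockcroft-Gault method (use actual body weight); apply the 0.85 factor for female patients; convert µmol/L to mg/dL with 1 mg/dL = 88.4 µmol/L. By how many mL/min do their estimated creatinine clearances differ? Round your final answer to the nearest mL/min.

Patient 1: CrCl = (140 − 23) × 77.7 / (72 × 3.09) × 0.85 = 9090.9 / 222.48 × 0.85 ≈ 34.7 mL/min
Patient 2: SCr = 331 / 88.4 = 3.744 mg/dL
Patient 2: CrCl = (140 − 80) × 52.7 / (72 × 3.744) × 0.85 = 3162.0 / 269.57 × 0.85 ≈ 10.0 mL/min
|34.7 − 10.0| = 24.7 mL/min

25 mL/min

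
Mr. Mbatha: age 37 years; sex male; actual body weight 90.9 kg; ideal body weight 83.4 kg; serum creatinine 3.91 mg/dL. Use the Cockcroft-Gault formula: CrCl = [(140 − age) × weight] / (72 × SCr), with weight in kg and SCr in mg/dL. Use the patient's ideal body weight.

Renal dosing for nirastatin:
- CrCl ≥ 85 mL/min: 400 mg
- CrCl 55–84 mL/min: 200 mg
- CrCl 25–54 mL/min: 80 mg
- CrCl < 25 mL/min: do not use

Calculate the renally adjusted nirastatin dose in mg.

80 mg

CrCl = (140 − 37) × 83.4 / (72 × 3.91) = 8590.2 / 281.52 ≈ 30.5 mL/min
CrCl ≈ 31 mL/min → bracket 25–54 mL/min.
Dose for this bracket: 80 mg.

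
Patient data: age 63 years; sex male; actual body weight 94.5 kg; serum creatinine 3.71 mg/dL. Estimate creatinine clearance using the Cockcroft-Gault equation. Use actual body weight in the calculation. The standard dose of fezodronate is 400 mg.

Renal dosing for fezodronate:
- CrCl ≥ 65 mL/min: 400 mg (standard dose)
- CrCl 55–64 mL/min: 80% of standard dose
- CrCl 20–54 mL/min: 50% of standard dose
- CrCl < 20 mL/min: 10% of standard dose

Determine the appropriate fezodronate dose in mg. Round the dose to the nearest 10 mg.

200 mg

CrCl = (140 − 63) × 94.5 / (72 × 3.71) = 7276.5 / 267.12 ≈ 27.2 mL/min
CrCl ≈ 27 mL/min → bracket 20–54 mL/min.
50% of 400 mg = 200 mg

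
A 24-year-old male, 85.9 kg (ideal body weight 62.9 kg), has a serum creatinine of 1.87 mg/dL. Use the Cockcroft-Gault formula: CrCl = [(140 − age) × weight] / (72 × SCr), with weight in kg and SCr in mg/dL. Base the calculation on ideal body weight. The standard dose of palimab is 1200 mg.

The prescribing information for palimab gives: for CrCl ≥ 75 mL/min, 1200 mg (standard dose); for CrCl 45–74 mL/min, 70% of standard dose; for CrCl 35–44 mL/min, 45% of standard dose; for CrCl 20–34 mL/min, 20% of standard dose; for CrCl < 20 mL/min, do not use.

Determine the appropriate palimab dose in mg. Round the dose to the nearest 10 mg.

CrCl = (140 − 24) × 62.9 / (72 × 1.87) = 7296.4 / 134.64 ≈ 54.2 mL/min
CrCl ≈ 54 mL/min → bracket 45–74 mL/min.
70% of 1200 mg = 840 mg

840 mg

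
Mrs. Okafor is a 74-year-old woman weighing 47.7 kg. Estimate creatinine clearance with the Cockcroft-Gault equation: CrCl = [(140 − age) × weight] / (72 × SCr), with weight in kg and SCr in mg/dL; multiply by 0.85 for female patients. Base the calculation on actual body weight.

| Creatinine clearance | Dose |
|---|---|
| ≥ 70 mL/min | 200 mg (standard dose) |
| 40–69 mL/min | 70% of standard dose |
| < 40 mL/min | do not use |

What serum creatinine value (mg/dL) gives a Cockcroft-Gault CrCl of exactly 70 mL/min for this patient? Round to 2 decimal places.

Standard dose requires CrCl ≥ 70 mL/min.
Set (140 − 74) × 47.7 × 0.85 / (72 × SCr) = 70
SCr = (140 − 74) × 47.7 × 0.85 / (72 × 70) = 0.531 mg/dL

0.53 mg/dL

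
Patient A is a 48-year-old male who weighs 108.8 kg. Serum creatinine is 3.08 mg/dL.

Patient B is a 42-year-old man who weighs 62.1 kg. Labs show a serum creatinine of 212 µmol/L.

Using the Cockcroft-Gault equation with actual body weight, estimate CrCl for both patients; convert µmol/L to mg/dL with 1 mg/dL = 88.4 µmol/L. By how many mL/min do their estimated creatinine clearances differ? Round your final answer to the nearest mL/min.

10 mL/min

Patient A: CrCl = (140 − 48) × 108.8 / (72 × 3.08) = 10009.6 / 221.76 ≈ 45.1 mL/min
Patient B: SCr = 212 / 88.4 = 2.398 mg/dL
Patient B: CrCl = (140 − 42) × 62.1 / (72 × 2.398) = 6085.8 / 172.66 ≈ 35.2 mL/min
|45.1 − 35.2| = 9.9 mL/min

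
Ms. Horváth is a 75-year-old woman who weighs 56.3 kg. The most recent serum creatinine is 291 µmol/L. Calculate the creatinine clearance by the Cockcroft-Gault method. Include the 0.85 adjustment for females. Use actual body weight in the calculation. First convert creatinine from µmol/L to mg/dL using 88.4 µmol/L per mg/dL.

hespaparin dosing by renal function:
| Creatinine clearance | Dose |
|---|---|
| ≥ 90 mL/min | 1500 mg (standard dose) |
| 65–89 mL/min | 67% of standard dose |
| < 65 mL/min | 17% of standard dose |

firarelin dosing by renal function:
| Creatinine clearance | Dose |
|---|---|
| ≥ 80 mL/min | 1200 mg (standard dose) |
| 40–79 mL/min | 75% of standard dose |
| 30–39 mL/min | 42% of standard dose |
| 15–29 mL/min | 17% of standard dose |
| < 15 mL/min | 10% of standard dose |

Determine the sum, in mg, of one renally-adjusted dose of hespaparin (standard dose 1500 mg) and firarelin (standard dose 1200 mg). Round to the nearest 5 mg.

375 mg

SCr = 291 / 88.4 = 3.292 mg/dL
CrCl = (140 − 75) × 56.3 / (72 × 3.292) × 0.85 = 3659.5 / 237.02 × 0.85 ≈ 13.1 mL/min
CrCl ≈ 13 mL/min.
hespaparin: < 65 mL/min → 17% of 1500 mg = 255 mg.
firarelin: < 15 mL/min → 10% of 1200 mg = 120 mg.
Total = 255 + 120 = 375 mg.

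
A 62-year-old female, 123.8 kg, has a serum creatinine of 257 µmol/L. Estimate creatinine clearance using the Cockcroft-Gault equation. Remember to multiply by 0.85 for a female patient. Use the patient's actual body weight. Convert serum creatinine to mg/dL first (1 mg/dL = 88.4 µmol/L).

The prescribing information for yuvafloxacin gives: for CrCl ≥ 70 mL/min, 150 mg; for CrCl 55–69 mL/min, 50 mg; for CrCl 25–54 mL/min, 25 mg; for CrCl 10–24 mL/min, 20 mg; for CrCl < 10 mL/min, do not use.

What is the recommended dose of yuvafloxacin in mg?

SCr = 257 / 88.4 = 2.907 mg/dL
CrCl = (140 − 62) × 123.8 / (72 × 2.907) × 0.85 = 9656.4 / 209.30 × 0.85 ≈ 39.2 mL/min
CrCl ≈ 39 mL/min → bracket 25–54 mL/min.
Dose for this bracket: 25 mg.

25 mg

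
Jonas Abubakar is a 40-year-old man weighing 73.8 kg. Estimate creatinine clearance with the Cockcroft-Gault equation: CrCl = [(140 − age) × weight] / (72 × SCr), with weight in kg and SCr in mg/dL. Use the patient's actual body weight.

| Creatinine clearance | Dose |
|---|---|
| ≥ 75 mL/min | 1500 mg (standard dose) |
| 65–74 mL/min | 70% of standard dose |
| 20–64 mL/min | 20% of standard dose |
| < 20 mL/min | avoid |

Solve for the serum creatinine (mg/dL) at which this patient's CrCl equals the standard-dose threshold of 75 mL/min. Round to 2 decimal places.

Standard dose requires CrCl ≥ 75 mL/min.
Set (140 − 40) × 73.8 / (72 × SCr) = 75
SCr = (140 − 40) × 73.8 / (72 × 75) = 1.367 mg/dL

1.37 mg/dL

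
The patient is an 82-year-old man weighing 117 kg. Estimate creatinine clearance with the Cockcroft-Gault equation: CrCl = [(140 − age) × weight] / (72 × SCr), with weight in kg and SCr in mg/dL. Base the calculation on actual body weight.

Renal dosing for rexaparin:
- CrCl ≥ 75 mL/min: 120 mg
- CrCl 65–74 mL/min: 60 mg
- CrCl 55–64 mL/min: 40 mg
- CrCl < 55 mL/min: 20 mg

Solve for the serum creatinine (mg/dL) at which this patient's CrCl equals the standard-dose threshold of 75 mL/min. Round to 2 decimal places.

1.26 mg/dL

Standard dose requires CrCl ≥ 75 mL/min.
Set (140 − 82) × 117 / (72 × SCr) = 75
SCr = (140 − 82) × 117 / (72 × 75) = 1.257 mg/dL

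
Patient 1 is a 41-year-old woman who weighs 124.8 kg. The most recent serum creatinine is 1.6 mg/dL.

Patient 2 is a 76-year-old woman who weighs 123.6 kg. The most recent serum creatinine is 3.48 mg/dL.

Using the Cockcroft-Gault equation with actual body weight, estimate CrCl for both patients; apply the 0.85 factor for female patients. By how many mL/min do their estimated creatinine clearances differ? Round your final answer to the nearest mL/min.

Patient 1: CrCl = (140 − 41) × 124.8 / (72 × 1.6) × 0.85 = 12355.2 / 115.20 × 0.85 ≈ 91.2 mL/min
Patient 2: CrCl = (140 − 76) × 123.6 / (72 × 3.48) × 0.85 = 7910.4 / 250.56 × 0.85 ≈ 26.8 mL/min
|91.2 − 26.8| = 64.4 mL/min

64 mL/min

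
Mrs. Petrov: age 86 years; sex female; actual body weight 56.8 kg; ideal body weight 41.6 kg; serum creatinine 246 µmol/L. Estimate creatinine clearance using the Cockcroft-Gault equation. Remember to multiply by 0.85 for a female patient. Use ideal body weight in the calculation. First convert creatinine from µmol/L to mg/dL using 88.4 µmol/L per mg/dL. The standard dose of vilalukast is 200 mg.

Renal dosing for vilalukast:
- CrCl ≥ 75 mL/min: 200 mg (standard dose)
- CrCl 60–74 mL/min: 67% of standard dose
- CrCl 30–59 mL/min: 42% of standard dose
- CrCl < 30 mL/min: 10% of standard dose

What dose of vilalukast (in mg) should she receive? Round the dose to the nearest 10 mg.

SCr = 246 / 88.4 = 2.783 mg/dL
CrCl = (140 − 86) × 41.6 / (72 × 2.783) × 0.85 = 2246.4 / 200.38 × 0.85 ≈ 9.5 mL/min
CrCl ≈ 10 mL/min → bracket < 30 mL/min.
10% of 200 mg = 20 mg

20 mg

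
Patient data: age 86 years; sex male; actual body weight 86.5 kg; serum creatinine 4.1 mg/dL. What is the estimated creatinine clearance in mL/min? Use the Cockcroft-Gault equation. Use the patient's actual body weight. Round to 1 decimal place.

CrCl = (140 − 86) × 86.5 / (72 × 4.1) = 4671.0 / 295.20 ≈ 15.8 mL/min

15.8 mL/min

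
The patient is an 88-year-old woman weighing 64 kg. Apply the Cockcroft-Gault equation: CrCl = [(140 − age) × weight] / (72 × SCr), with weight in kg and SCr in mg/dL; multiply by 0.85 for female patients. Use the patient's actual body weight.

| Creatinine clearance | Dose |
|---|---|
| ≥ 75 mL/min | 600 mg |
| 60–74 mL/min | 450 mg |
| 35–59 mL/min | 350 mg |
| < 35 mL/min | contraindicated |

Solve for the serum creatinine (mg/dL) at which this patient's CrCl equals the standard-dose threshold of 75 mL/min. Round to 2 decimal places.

Standard dose requires CrCl ≥ 75 mL/min.
Set (140 − 88) × 64 × 0.85 / (72 × SCr) = 75
SCr = (140 − 88) × 64 × 0.85 / (72 × 75) = 0.524 mg/dL

0.52 mg/dL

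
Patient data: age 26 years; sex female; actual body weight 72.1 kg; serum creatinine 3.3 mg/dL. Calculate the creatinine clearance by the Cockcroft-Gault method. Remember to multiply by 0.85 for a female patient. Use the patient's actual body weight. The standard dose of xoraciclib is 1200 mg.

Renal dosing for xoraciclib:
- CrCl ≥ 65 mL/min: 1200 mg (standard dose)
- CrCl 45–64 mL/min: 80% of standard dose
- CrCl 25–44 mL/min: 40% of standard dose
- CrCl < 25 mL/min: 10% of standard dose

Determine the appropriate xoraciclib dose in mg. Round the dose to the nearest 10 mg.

CrCl = (140 − 26) × 72.1 / (72 × 3.3) × 0.85 = 8219.4 / 237.60 × 0.85 ≈ 29.4 mL/min
CrCl ≈ 29 mL/min → bracket 25–44 mL/min.
40% of 1200 mg = 480 mg

480 mg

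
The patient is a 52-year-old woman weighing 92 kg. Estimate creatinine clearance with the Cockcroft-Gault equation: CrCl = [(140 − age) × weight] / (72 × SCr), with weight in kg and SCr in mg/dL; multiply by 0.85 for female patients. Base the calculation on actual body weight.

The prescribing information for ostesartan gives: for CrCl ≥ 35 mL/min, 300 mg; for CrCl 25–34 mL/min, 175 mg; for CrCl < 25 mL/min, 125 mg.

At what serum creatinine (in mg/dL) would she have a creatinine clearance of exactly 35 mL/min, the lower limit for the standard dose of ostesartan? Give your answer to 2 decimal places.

2.73 mg/dL

Standard dose requires CrCl ≥ 35 mL/min.
Set (140 − 52) × 92 × 0.85 / (72 × SCr) = 35
SCr = (140 − 52) × 92 × 0.85 / (72 × 35) = 2.731 mg/dL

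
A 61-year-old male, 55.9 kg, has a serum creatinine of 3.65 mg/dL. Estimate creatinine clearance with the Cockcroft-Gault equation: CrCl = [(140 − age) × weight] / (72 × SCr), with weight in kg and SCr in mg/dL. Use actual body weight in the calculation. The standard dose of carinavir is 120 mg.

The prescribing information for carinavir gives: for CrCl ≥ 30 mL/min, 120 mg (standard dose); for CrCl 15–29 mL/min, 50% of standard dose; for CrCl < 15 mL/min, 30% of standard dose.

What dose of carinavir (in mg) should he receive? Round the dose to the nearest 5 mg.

CrCl = (140 − 61) × 55.9 / (72 × 3.65) = 4416.1 / 262.80 ≈ 16.8 mL/min
CrCl ≈ 17 mL/min → bracket 15–29 mL/min.
50% of 120 mg = 60 mg

60 mg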